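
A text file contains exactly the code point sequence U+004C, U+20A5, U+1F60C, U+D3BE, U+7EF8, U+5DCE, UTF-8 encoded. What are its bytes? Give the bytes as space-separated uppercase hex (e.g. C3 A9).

4C E2 82 A5 F0 9F 98 8C ED 8E BE E7 BB B8 E5 B7 8E

U+004C: 1-byte form → 4C.
U+20A5: 3-byte form → E2 82 A5.
U+1F60C: 4-byte form → F0 9F 98 8C.
U+D3BE: 3-byte form → ED 8E BE.
U+7EF8: 3-byte form → E7 BB B8.
U+5DCE: 3-byte form → E5 B7 8E.
Concatenated (17 bytes): 4C E2 82 A5 F0 9F 98 8C ED 8E BE E7 BB B8 E5 B7 8E.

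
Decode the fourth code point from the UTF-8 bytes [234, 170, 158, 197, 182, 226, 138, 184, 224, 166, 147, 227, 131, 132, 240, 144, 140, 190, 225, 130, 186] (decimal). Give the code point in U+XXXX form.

Offset 0: leading byte 0xEA = 11101010 → 3-byte char #1 = EA AA 9E.
Offset 3: leading byte 0xC5 = 11000101 → 2-byte char #2 = C5 B6.
Offset 5: leading byte 0xE2 = 11100010 → 3-byte char #3 = E2 8A B8.
Offset 8: leading byte 0xE0 = 11100000 → 3-byte char #4 = E0 A6 93.
Leading byte 0xE0 = 11100000 matches 1110xxxx → 3-byte sequence.
Byte 1: 0xE0 = 11100000, payload 0000 (4 bits).
Byte 2: 0xA6 = 10100110 (10xxxxxx ✓), payload 100110.
Byte 3: 0x93 = 10010011 (10xxxxxx ✓), payload 010011.
Concatenate: 0000100110010011 = 0x993 (16 bits → U+0993).

U+0993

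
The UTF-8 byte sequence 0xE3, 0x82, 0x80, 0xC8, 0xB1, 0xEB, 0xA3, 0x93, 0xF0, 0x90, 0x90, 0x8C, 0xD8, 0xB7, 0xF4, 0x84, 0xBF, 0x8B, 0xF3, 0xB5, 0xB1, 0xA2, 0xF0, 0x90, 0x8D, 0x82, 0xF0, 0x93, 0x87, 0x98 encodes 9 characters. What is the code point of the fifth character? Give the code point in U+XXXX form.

Offset 0: leading byte 0xE3 = 11100011 → 3-byte char #1 = E3 82 80.
Offset 3: leading byte 0xC8 = 11001000 → 2-byte char #2 = C8 B1.
Offset 5: leading byte 0xEB = 11101011 → 3-byte char #3 = EB A3 93.
Offset 8: leading byte 0xF0 = 11110000 → 4-byte char #4 = F0 90 90 8C.
Offset 12: leading byte 0xD8 = 11011000 → 2-byte char #5 = D8 B7.
Leading byte 0xD8 = 11011000 matches 110xxxxx → 2-byte sequence.
Byte 1: 0xD8 = 11011000, payload 11000 (5 bits).
Byte 2: 0xB7 = 10110111 (10xxxxxx ✓), payload 110111.
Concatenate: 11000110111 = 0x637 (11 bits → U+0637).

U+0637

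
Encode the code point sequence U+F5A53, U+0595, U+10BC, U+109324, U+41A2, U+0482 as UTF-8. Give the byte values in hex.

F3 B5 A9 93 D6 95 E1 82 BC F4 89 8C A4 E4 86 A2 D2 82

U+F5A53: 4-byte form → F3 B5 A9 93.
U+0595: 2-byte form → D6 95.
U+10BC: 3-byte form → E1 82 BC.
U+109324: 4-byte form → F4 89 8C A4.
U+41A2: 3-byte form → E4 86 A2.
U+0482: 2-byte form → D2 82.
Concatenated (18 bytes): F3 B5 A9 93 D6 95 E1 82 BC F4 89 8C A4 E4 86 A2 D2 82.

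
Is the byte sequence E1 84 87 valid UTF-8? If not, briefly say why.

valid

Leading byte 0xE1 = 11100001 → 3-byte form.
Continuation bytes 0x84=10000100, 0x87=10000111 all match 10xxxxxx.
Decoded value 0x1107 is ≥ 0x800 (shortest form) and not a surrogate.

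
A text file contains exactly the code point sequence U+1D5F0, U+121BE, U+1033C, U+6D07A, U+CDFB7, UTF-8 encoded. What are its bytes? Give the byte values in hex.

F0 9D 97 B0 F0 92 86 BE F0 90 8C BC F1 AD 81 BA F3 8D BE B7

U+1D5F0: 4-byte form → F0 9D 97 B0.
U+121BE: 4-byte form → F0 92 86 BE.
U+1033C: 4-byte form → F0 90 8C BC.
U+6D07A: 4-byte form → F1 AD 81 BA.
U+CDFB7: 4-byte form → F3 8D BE B7.
Concatenated (20 bytes): F0 9D 97 B0 F0 92 86 BE F0 90 8C BC F1 AD 81 BA F3 8D BE B7.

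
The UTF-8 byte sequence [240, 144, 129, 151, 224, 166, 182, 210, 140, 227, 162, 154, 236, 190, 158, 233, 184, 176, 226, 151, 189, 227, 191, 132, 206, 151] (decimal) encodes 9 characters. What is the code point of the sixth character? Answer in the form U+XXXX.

U+9E30

Offset 0: leading byte 0xF0 = 11110000 → 4-byte char #1 = F0 90 81 97.
Offset 4: leading byte 0xE0 = 11100000 → 3-byte char #2 = E0 A6 B6.
Offset 7: leading byte 0xD2 = 11010010 → 2-byte char #3 = D2 8C.
Offset 9: leading byte 0xE3 = 11100011 → 3-byte char #4 = E3 A2 9A.
Offset 12: leading byte 0xEC = 11101100 → 3-byte char #5 = EC BE 9E.
Offset 15: leading byte 0xE9 = 11101001 → 3-byte char #6 = E9 B8 B0.
Leading byte 0xE9 = 11101001 matches 1110xxxx → 3-byte sequence.
Byte 1: 0xE9 = 11101001, payload 1001 (4 bits).
Byte 2: 0xB8 = 10111000 (10xxxxxx ✓), payload 111000.
Byte 3: 0xB0 = 10110000 (10xxxxxx ✓), payload 110000.
Concatenate: 1001111000110000 = 0x9E30 (16 bits → U+9E30).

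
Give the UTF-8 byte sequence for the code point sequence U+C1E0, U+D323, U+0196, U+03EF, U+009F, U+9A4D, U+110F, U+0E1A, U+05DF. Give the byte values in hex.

EC 87 A0 ED 8C A3 C6 96 CF AF C2 9F E9 A9 8D E1 84 8F E0 B8 9A D7 9F

U+C1E0: 3-byte form → EC 87 A0.
U+D323: 3-byte form → ED 8C A3.
U+0196: 2-byte form → C6 96.
U+03EF: 2-byte form → CF AF.
U+009F: 2-byte form → C2 9F.
U+9A4D: 3-byte form → E9 A9 8D.
U+110F: 3-byte form → E1 84 8F.
U+0E1A: 3-byte form → E0 B8 9A.
U+05DF: 2-byte form → D7 9F.
Concatenated (23 bytes): EC 87 A0 ED 8C A3 C6 96 CF AF C2 9F E9 A9 8D E1 84 8F E0 B8 9A D7 9F.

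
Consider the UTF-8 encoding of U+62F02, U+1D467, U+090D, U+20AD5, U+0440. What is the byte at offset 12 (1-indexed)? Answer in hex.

0xF0

1-indexed offset 12 is 0-indexed offset 11.
U+62F02 → 4-byte form F1 A2 BC 82 at offsets 0–3.
U+1D467 → 4-byte form F0 9D 91 A7 at offsets 4–7.
U+090D → 3-byte form E0 A4 8D at offsets 8–10.
U+20AD5 → 4-byte form F0 A0 AB 95 at offsets 11–14.
Offset 11 falls in char 4's range; it's byte 1 of F0 A0 AB 95 = 0xF0.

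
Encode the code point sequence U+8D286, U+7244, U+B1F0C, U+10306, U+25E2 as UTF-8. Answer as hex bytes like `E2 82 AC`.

U+8D286: 4-byte form → F2 8D 8A 86.
U+7244: 3-byte form → E7 89 84.
U+B1F0C: 4-byte form → F2 B1 BC 8C.
U+10306: 4-byte form → F0 90 8C 86.
U+25E2: 3-byte form → E2 97 A2.
Concatenated (18 bytes): F2 8D 8A 86 E7 89 84 F2 B1 BC 8C F0 90 8C 86 E2 97 A2.

F2 8D 8A 86 E7 89 84 F2 B1 BC 8C F0 90 8C 86 E2 97 A2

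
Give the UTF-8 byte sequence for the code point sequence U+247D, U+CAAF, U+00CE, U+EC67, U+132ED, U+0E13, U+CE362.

U+247D: 3-byte form → E2 91 BD.
U+CAAF: 3-byte form → EC AA AF.
U+00CE: 2-byte form → C3 8E.
U+EC67: 3-byte form → EE B1 A7.
U+132ED: 4-byte form → F0 93 8B AD.
U+0E13: 3-byte form → E0 B8 93.
U+CE362: 4-byte form → F3 8E 8D A2.
Concatenated (22 bytes): E2 91 BD EC AA AF C3 8E EE B1 A7 F0 93 8B AD E0 B8 93 F3 8E 8D A2.

E2 91 BD EC AA AF C3 8E EE B1 A7 F0 93 8B AD E0 B8 93 F3 8E 8D A2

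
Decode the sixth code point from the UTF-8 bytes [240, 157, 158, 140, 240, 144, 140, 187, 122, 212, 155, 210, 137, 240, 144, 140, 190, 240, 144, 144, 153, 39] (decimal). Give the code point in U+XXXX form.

Offset 0: leading byte 0xF0 = 11110000 → 4-byte char #1 = F0 9D 9E 8C.
Offset 4: leading byte 0xF0 = 11110000 → 4-byte char #2 = F0 90 8C BB.
Offset 8: leading byte 0x7A = 01111010 → 1-byte char #3 = 7A.
Offset 9: leading byte 0xD4 = 11010100 → 2-byte char #4 = D4 9B.
Offset 11: leading byte 0xD2 = 11010010 → 2-byte char #5 = D2 89.
Offset 13: leading byte 0xF0 = 11110000 → 4-byte char #6 = F0 90 8C BE.
Leading byte 0xF0 = 11110000 matches 11110xxx → 4-byte sequence.
Byte 1: 0xF0 = 11110000, payload 000 (3 bits).
Byte 2: 0x90 = 10010000 (10xxxxxx ✓), payload 010000.
Byte 3: 0x8C = 10001100 (10xxxxxx ✓), payload 001100.
Byte 4: 0xBE = 10111110 (10xxxxxx ✓), payload 111110.
Concatenate: 000010000001100111110 = 0x1033E (21 bits → U+1033E).

U+1033E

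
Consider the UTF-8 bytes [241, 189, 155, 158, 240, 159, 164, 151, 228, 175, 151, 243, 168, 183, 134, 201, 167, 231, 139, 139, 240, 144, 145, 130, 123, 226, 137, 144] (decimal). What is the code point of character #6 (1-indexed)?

Offset 0: leading byte 0xF1 = 11110001 → 4-byte char #1 = F1 BD 9B 9E.
Offset 4: leading byte 0xF0 = 11110000 → 4-byte char #2 = F0 9F A4 97.
Offset 8: leading byte 0xE4 = 11100100 → 3-byte char #3 = E4 AF 97.
Offset 11: leading byte 0xF3 = 11110011 → 4-byte char #4 = F3 A8 B7 86.
Offset 15: leading byte 0xC9 = 11001001 → 2-byte char #5 = C9 A7.
Offset 17: leading byte 0xE7 = 11100111 → 3-byte char #6 = E7 8B 8B.
Leading byte 0xE7 = 11100111 matches 1110xxxx → 3-byte sequence.
Byte 1: 0xE7 = 11100111, payload 0111 (4 bits).
Byte 2: 0x8B = 10001011 (10xxxxxx ✓), payload 001011.
Byte 3: 0x8B = 10001011 (10xxxxxx ✓), payload 001011.
Concatenate: 0111001011001011 = 0x72CB (16 bits → U+72CB).

U+72CB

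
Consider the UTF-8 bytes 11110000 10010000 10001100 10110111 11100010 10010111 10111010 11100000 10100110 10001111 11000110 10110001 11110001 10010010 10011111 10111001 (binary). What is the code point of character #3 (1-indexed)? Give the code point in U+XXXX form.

Offset 0: leading byte 0xF0 = 11110000 → 4-byte char #1 = F0 90 8C B7.
Offset 4: leading byte 0xE2 = 11100010 → 3-byte char #2 = E2 97 BA.
Offset 7: leading byte 0xE0 = 11100000 → 3-byte char #3 = E0 A6 8F.
Leading byte 0xE0 = 11100000 matches 1110xxxx → 3-byte sequence.
Byte 1: 0xE0 = 11100000, payload 0000 (4 bits).
Byte 2: 0xA6 = 10100110 (10xxxxxx ✓), payload 100110.
Byte 3: 0x8F = 10001111 (10xxxxxx ✓), payload 001111.
Concatenate: 0000100110001111 = 0x98F (16 bits → U+098F).

U+098F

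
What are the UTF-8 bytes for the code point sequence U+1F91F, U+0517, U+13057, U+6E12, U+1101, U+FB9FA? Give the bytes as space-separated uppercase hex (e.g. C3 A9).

F0 9F A4 9F D4 97 F0 93 81 97 E6 B8 92 E1 84 81 F3 BB A7 BA

U+1F91F: 4-byte form → F0 9F A4 9F.
U+0517: 2-byte form → D4 97.
U+13057: 4-byte form → F0 93 81 97.
U+6E12: 3-byte form → E6 B8 92.
U+1101: 3-byte form → E1 84 81.
U+FB9FA: 4-byte form → F3 BB A7 BA.
Concatenated (20 bytes): F0 9F A4 9F D4 97 F0 93 81 97 E6 B8 92 E1 84 81 F3 BB A7 BA.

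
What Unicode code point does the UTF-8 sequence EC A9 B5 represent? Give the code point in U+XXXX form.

U+CA75

Leading byte 0xEC = 11101100 matches 1110xxxx → 3-byte sequence.
Byte 1: 0xEC = 11101100, payload 1100 (4 bits).
Byte 2: 0xA9 = 10101001 (10xxxxxx ✓), payload 101001.
Byte 3: 0xB5 = 10110101 (10xxxxxx ✓), payload 110101.
Concatenate: 1100101001110101 = 0xCA75 (16 bits → U+CA75).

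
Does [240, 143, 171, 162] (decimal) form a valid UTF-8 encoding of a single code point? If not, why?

invalid (overlong encoding)

Leading byte 0xF0 = 11110000 → 4-byte form.
Continuation bytes all match 10xxxxxx. Payload decodes to 0xFAE2.
But 0xFAE2 < 0x10000, the minimum for a 4-byte sequence — this is an overlong encoding.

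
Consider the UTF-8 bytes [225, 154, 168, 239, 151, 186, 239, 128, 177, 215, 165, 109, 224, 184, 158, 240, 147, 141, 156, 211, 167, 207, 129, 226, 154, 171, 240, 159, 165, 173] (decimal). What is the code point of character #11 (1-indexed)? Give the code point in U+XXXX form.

U+1F96D

Offset 0: leading byte 0xE1 = 11100001 → 3-byte char #1 = E1 9A A8.
Offset 3: leading byte 0xEF = 11101111 → 3-byte char #2 = EF 97 BA.
Offset 6: leading byte 0xEF = 11101111 → 3-byte char #3 = EF 80 B1.
Offset 9: leading byte 0xD7 = 11010111 → 2-byte char #4 = D7 A5.
Offset 11: leading byte 0x6D = 01101101 → 1-byte char #5 = 6D.
Offset 12: leading byte 0xE0 = 11100000 → 3-byte char #6 = E0 B8 9E.
Offset 15: leading byte 0xF0 = 11110000 → 4-byte char #7 = F0 93 8D 9C.
Offset 19: leading byte 0xD3 = 11010011 → 2-byte char #8 = D3 A7.
Offset 21: leading byte 0xCF = 11001111 → 2-byte char #9 = CF 81.
Offset 23: leading byte 0xE2 = 11100010 → 3-byte char #10 = E2 9A AB.
Offset 26: leading byte 0xF0 = 11110000 → 4-byte char #11 = F0 9F A5 AD.
Leading byte 0xF0 = 11110000 matches 11110xxx → 4-byte sequence.
Byte 1: 0xF0 = 11110000, payload 000 (3 bits).
Byte 2: 0x9F = 10011111 (10xxxxxx ✓), payload 011111.
Byte 3: 0xA5 = 10100101 (10xxxxxx ✓), payload 100101.
Byte 4: 0xAD = 10101101 (10xxxxxx ✓), payload 101101.
Concatenate: 000011111100101101101 = 0x1F96D (21 bits → U+1F96D).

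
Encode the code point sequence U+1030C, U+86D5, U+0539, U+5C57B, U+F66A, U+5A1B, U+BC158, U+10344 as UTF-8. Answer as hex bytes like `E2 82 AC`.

U+1030C: 4-byte form → F0 90 8C 8C.
U+86D5: 3-byte form → E8 9B 95.
U+0539: 2-byte form → D4 B9.
U+5C57B: 4-byte form → F1 9C 95 BB.
U+F66A: 3-byte form → EF 99 AA.
U+5A1B: 3-byte form → E5 A8 9B.
U+BC158: 4-byte form → F2 BC 85 98.
U+10344: 4-byte form → F0 90 8D 84.
Concatenated (27 bytes): F0 90 8C 8C E8 9B 95 D4 B9 F1 9C 95 BB EF 99 AA E5 A8 9B F2 BC 85 98 F0 90 8D 84.

F0 90 8C 8C E8 9B 95 D4 B9 F1 9C 95 BB EF 99 AA E5 A8 9B F2 BC 85 98 F0 90 8D 84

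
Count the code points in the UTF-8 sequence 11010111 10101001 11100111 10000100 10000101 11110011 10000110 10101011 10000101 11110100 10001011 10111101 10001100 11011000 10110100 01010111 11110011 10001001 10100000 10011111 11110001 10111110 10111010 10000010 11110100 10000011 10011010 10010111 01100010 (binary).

10

Byte at offset 0: 0xD7 = 11010111 → 2-byte char (#1). Advance 2.
Byte at offset 2: 0xE7 = 11100111 → 3-byte char (#2). Advance 3.
Byte at offset 5: 0xF3 = 11110011 → 4-byte char (#3). Advance 4.
Byte at offset 9: 0xF4 = 11110100 → 4-byte char (#4). Advance 4.
Byte at offset 13: 0xD8 = 11011000 → 2-byte char (#5). Advance 2.
Byte at offset 15: 0x57 = 01010111 → 1-byte char (#6). Advance 1.
Byte at offset 16: 0xF3 = 11110011 → 4-byte char (#7). Advance 4.
Byte at offset 20: 0xF1 = 11110001 → 4-byte char (#8). Advance 4.
Byte at offset 24: 0xF4 = 11110100 → 4-byte char (#9). Advance 4.
Byte at offset 28: 0x62 = 01100010 → 1-byte char (#10). Advance 1.
Reached end at offset 29 after 10 code points.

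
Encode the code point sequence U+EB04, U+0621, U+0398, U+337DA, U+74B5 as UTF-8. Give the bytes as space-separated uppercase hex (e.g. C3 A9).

U+EB04: 3-byte form → EE AC 84.
U+0621: 2-byte form → D8 A1.
U+0398: 2-byte form → CE 98.
U+337DA: 4-byte form → F0 B3 9F 9A.
U+74B5: 3-byte form → E7 92 B5.
Concatenated (14 bytes): EE AC 84 D8 A1 CE 98 F0 B3 9F 9A E7 92 B5.

EE AC 84 D8 A1 CE 98 F0 B3 9F 9A E7 92 B5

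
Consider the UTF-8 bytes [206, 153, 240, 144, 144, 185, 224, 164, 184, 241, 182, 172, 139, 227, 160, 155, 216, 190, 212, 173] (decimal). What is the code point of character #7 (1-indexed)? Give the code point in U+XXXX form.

U+052D

Offset 0: leading byte 0xCE = 11001110 → 2-byte char #1 = CE 99.
Offset 2: leading byte 0xF0 = 11110000 → 4-byte char #2 = F0 90 90 B9.
Offset 6: leading byte 0xE0 = 11100000 → 3-byte char #3 = E0 A4 B8.
Offset 9: leading byte 0xF1 = 11110001 → 4-byte char #4 = F1 B6 AC 8B.
Offset 13: leading byte 0xE3 = 11100011 → 3-byte char #5 = E3 A0 9B.
Offset 16: leading byte 0xD8 = 11011000 → 2-byte char #6 = D8 BE.
Offset 18: leading byte 0xD4 = 11010100 → 2-byte char #7 = D4 AD.
Leading byte 0xD4 = 11010100 matches 110xxxxx → 2-byte sequence.
Byte 1: 0xD4 = 11010100, payload 10100 (5 bits).
Byte 2: 0xAD = 10101101 (10xxxxxx ✓), payload 101101.
Concatenate: 10100101101 = 0x52D (11 bits → U+052D).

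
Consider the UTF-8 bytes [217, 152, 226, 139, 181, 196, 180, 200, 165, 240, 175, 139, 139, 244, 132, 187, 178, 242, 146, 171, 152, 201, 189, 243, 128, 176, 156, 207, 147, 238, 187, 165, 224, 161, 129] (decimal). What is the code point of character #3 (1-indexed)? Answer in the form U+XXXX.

U+0134

Offset 0: leading byte 0xD9 = 11011001 → 2-byte char #1 = D9 98.
Offset 2: leading byte 0xE2 = 11100010 → 3-byte char #2 = E2 8B B5.
Offset 5: leading byte 0xC4 = 11000100 → 2-byte char #3 = C4 B4.
Leading byte 0xC4 = 11000100 matches 110xxxxx → 2-byte sequence.
Byte 1: 0xC4 = 11000100, payload 00100 (5 bits).
Byte 2: 0xB4 = 10110100 (10xxxxxx ✓), payload 110100.
Concatenate: 00100110100 = 0x134 (11 bits → U+0134).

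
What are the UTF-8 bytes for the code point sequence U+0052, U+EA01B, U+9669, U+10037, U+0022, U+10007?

52 F3 AA 80 9B E9 99 A9 F0 90 80 B7 22 F0 90 80 87

U+0052: 1-byte form → 52.
U+EA01B: 4-byte form → F3 AA 80 9B.
U+9669: 3-byte form → E9 99 A9.
U+10037: 4-byte form → F0 90 80 B7.
U+0022: 1-byte form → 22.
U+10007: 4-byte form → F0 90 80 87.
Concatenated (17 bytes): 52 F3 AA 80 9B E9 99 A9 F0 90 80 B7 22 F0 90 80 87.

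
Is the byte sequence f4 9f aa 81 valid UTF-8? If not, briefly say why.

Leading byte 0xF4 = 11110100 → 4-byte form.
Payload = 0x11FA81, which exceeds U+10FFFF, the maximum Unicode code point. (Leading bytes F5–FF, or F4 followed by ≥ 0x90, are invalid.)

invalid (encodes a value above U+10FFFF)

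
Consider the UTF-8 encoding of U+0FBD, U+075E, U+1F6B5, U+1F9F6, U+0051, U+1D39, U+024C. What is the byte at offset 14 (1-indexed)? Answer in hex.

0x51

1-indexed offset 14 is 0-indexed offset 13.
U+0FBD → 3-byte form E0 BE BD at offsets 0–2.
U+075E → 2-byte form DD 9E at offsets 3–4.
U+1F6B5 → 4-byte form F0 9F 9A B5 at offsets 5–8.
U+1F9F6 → 4-byte form F0 9F A7 B6 at offsets 9–12.
U+0051 → 1-byte form 51 at offsets 13–13.
Offset 13 falls in char 5's range; it's byte 1 of 51 = 0x51.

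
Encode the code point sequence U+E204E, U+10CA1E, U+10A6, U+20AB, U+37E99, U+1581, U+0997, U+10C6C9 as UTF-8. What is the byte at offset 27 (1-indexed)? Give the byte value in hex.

0x9B

1-indexed offset 27 is 0-indexed offset 26.
U+E204E → 4-byte form F3 A2 81 8E at offsets 0–3.
U+10CA1E → 4-byte form F4 8C A8 9E at offsets 4–7.
U+10A6 → 3-byte form E1 82 A6 at offsets 8–10.
U+20AB → 3-byte form E2 82 AB at offsets 11–13.
U+37E99 → 4-byte form F0 B7 BA 99 at offsets 14–17.
U+1581 → 3-byte form E1 96 81 at offsets 18–20.
U+0997 → 3-byte form E0 A6 97 at offsets 21–23.
U+10C6C9 → 4-byte form F4 8C 9B 89 at offsets 24–27.
Offset 26 falls in char 8's range; it's byte 3 of F4 8C 9B 89 = 0x9B.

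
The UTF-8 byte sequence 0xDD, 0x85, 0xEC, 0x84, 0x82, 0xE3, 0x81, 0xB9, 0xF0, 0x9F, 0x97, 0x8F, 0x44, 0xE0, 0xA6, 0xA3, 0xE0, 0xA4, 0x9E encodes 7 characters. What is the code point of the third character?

U+3079

Offset 0: leading byte 0xDD = 11011101 → 2-byte char #1 = DD 85.
Offset 2: leading byte 0xEC = 11101100 → 3-byte char #2 = EC 84 82.
Offset 5: leading byte 0xE3 = 11100011 → 3-byte char #3 = E3 81 B9.
Leading byte 0xE3 = 11100011 matches 1110xxxx → 3-byte sequence.
Byte 1: 0xE3 = 11100011, payload 0011 (4 bits).
Byte 2: 0x81 = 10000001 (10xxxxxx ✓), payload 000001.
Byte 3: 0xB9 = 10111001 (10xxxxxx ✓), payload 111001.
Concatenate: 0011000001111001 = 0x3079 (16 bits → U+3079).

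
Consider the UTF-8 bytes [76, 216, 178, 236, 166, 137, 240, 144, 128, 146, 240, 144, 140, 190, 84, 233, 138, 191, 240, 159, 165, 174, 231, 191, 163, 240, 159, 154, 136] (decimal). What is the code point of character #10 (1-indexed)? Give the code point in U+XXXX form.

U+1F688

Offset 0: leading byte 0x4C = 01001100 → 1-byte char #1 = 4C.
Offset 1: leading byte 0xD8 = 11011000 → 2-byte char #2 = D8 B2.
Offset 3: leading byte 0xEC = 11101100 → 3-byte char #3 = EC A6 89.
Offset 6: leading byte 0xF0 = 11110000 → 4-byte char #4 = F0 90 80 92.
Offset 10: leading byte 0xF0 = 11110000 → 4-byte char #5 = F0 90 8C BE.
Offset 14: leading byte 0x54 = 01010100 → 1-byte char #6 = 54.
Offset 15: leading byte 0xE9 = 11101001 → 3-byte char #7 = E9 8A BF.
Offset 18: leading byte 0xF0 = 11110000 → 4-byte char #8 = F0 9F A5 AE.
Offset 22: leading byte 0xE7 = 11100111 → 3-byte char #9 = E7 BF A3.
Offset 25: leading byte 0xF0 = 11110000 → 4-byte char #10 = F0 9F 9A 88.
Leading byte 0xF0 = 11110000 matches 11110xxx → 4-byte sequence.
Byte 1: 0xF0 = 11110000, payload 000 (3 bits).
Byte 2: 0x9F = 10011111 (10xxxxxx ✓), payload 011111.
Byte 3: 0x9A = 10011010 (10xxxxxx ✓), payload 011010.
Byte 4: 0x88 = 10001000 (10xxxxxx ✓), payload 001000.
Concatenate: 000011111011010001000 = 0x1F688 (21 bits → U+1F688).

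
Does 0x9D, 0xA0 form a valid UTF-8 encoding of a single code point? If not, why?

invalid (continuation byte with no leading byte)

Byte 0x9D = 10011101 has the form 10xxxxxx — a continuation byte — but there is no preceding leading byte.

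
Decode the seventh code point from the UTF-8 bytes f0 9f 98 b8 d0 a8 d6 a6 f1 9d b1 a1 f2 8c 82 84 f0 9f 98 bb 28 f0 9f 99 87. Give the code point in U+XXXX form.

Offset 0: leading byte 0xF0 = 11110000 → 4-byte char #1 = F0 9F 98 B8.
Offset 4: leading byte 0xD0 = 11010000 → 2-byte char #2 = D0 A8.
Offset 6: leading byte 0xD6 = 11010110 → 2-byte char #3 = D6 A6.
Offset 8: leading byte 0xF1 = 11110001 → 4-byte char #4 = F1 9D B1 A1.
Offset 12: leading byte 0xF2 = 11110010 → 4-byte char #5 = F2 8C 82 84.
Offset 16: leading byte 0xF0 = 11110000 → 4-byte char #6 = F0 9F 98 BB.
Offset 20: leading byte 0x28 = 00101000 → 1-byte char #7 = 28.
Leading byte 0x28 = 00101000 matches 0xxxxxxx → 1-byte sequence.
Byte 1: 0x28 = 00101000, payload 0101000 (7 bits).
Concatenate: 0101000 = 0x28 (7 bits → U+0028).

U+0028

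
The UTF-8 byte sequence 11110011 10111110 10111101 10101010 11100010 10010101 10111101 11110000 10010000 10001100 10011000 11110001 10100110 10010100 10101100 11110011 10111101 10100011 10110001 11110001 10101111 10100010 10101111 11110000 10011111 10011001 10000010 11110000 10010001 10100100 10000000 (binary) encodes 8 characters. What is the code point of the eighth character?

U+11900

Offset 0: leading byte 0xF3 = 11110011 → 4-byte char #1 = F3 BE BD AA.
Offset 4: leading byte 0xE2 = 11100010 → 3-byte char #2 = E2 95 BD.
Offset 7: leading byte 0xF0 = 11110000 → 4-byte char #3 = F0 90 8C 98.
Offset 11: leading byte 0xF1 = 11110001 → 4-byte char #4 = F1 A6 94 AC.
Offset 15: leading byte 0xF3 = 11110011 → 4-byte char #5 = F3 BD A3 B1.
Offset 19: leading byte 0xF1 = 11110001 → 4-byte char #6 = F1 AF A2 AF.
Offset 23: leading byte 0xF0 = 11110000 → 4-byte char #7 = F0 9F 99 82.
Offset 27: leading byte 0xF0 = 11110000 → 4-byte char #8 = F0 91 A4 80.
Leading byte 0xF0 = 11110000 matches 11110xxx → 4-byte sequence.
Byte 1: 0xF0 = 11110000, payload 000 (3 bits).
Byte 2: 0x91 = 10010001 (10xxxxxx ✓), payload 010001.
Byte 3: 0xA4 = 10100100 (10xxxxxx ✓), payload 100100.
Byte 4: 0x80 = 10000000 (10xxxxxx ✓), payload 000000.
Concatenate: 000010001100100000000 = 0x11900 (21 bits → U+11900).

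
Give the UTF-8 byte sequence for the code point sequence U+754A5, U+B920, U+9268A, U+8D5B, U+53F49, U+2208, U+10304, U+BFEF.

U+754A5: 4-byte form → F1 B5 92 A5.
U+B920: 3-byte form → EB A4 A0.
U+9268A: 4-byte form → F2 92 9A 8A.
U+8D5B: 3-byte form → E8 B5 9B.
U+53F49: 4-byte form → F1 93 BD 89.
U+2208: 3-byte form → E2 88 88.
U+10304: 4-byte form → F0 90 8C 84.
U+BFEF: 3-byte form → EB BF AF.
Concatenated (28 bytes): F1 B5 92 A5 EB A4 A0 F2 92 9A 8A E8 B5 9B F1 93 BD 89 E2 88 88 F0 90 8C 84 EB BF AF.

F1 B5 92 A5 EB A4 A0 F2 92 9A 8A E8 B5 9B F1 93 BD 89 E2 88 88 F0 90 8C 84 EB BF AF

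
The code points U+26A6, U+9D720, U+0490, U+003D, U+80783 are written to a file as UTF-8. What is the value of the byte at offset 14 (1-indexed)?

1-indexed offset 14 is 0-indexed offset 13.
U+26A6 → 3-byte form E2 9A A6 at offsets 0–2.
U+9D720 → 4-byte form F2 9D 9C A0 at offsets 3–6.
U+0490 → 2-byte form D2 90 at offsets 7–8.
U+003D → 1-byte form 3D at offsets 9–9.
U+80783 → 4-byte form F2 80 9E 83 at offsets 10–13.
Offset 13 falls in char 5's range; it's byte 4 of F2 80 9E 83 = 0x83.

0x83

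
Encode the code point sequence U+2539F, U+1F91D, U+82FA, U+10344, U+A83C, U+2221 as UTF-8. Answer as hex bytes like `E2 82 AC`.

F0 A5 8E 9F F0 9F A4 9D E8 8B BA F0 90 8D 84 EA A0 BC E2 88 A1

U+2539F: 4-byte form → F0 A5 8E 9F.
U+1F91D: 4-byte form → F0 9F A4 9D.
U+82FA: 3-byte form → E8 8B BA.
U+10344: 4-byte form → F0 90 8D 84.
U+A83C: 3-byte form → EA A0 BC.
U+2221: 3-byte form → E2 88 A1.
Concatenated (21 bytes): F0 A5 8E 9F F0 9F A4 9D E8 8B BA F0 90 8D 84 EA A0 BC E2 88 A1.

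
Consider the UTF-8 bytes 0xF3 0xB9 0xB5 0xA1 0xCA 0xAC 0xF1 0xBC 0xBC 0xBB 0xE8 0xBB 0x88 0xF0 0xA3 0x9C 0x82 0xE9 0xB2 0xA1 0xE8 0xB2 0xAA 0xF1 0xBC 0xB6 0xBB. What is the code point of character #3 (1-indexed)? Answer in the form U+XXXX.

U+7CF3B

Offset 0: leading byte 0xF3 = 11110011 → 4-byte char #1 = F3 B9 B5 A1.
Offset 4: leading byte 0xCA = 11001010 → 2-byte char #2 = CA AC.
Offset 6: leading byte 0xF1 = 11110001 → 4-byte char #3 = F1 BC BC BB.
Leading byte 0xF1 = 11110001 matches 11110xxx → 4-byte sequence.
Byte 1: 0xF1 = 11110001, payload 001 (3 bits).
Byte 2: 0xBC = 10111100 (10xxxxxx ✓), payload 111100.
Byte 3: 0xBC = 10111100 (10xxxxxx ✓), payload 111100.
Byte 4: 0xBB = 10111011 (10xxxxxx ✓), payload 111011.
Concatenate: 001111100111100111011 = 0x7CF3B (21 bits → U+7CF3B).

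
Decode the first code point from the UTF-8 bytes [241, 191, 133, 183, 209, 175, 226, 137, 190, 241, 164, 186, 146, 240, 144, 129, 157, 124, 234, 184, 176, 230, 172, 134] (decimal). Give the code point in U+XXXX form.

Offset 0: leading byte 0xF1 = 11110001 → 4-byte char #1 = F1 BF 85 B7.
Leading byte 0xF1 = 11110001 matches 11110xxx → 4-byte sequence.
Byte 1: 0xF1 = 11110001, payload 001 (3 bits).
Byte 2: 0xBF = 10111111 (10xxxxxx ✓), payload 111111.
Byte 3: 0x85 = 10000101 (10xxxxxx ✓), payload 000101.
Byte 4: 0xB7 = 10110111 (10xxxxxx ✓), payload 110111.
Concatenate: 001111111000101110111 = 0x7F177 (21 bits → U+7F177).

U+7F177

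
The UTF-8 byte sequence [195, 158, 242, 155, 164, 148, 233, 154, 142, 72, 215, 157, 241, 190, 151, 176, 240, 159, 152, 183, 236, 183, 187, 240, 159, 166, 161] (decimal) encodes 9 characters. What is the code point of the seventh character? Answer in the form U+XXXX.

U+1F637

Offset 0: leading byte 0xC3 = 11000011 → 2-byte char #1 = C3 9E.
Offset 2: leading byte 0xF2 = 11110010 → 4-byte char #2 = F2 9B A4 94.
Offset 6: leading byte 0xE9 = 11101001 → 3-byte char #3 = E9 9A 8E.
Offset 9: leading byte 0x48 = 01001000 → 1-byte char #4 = 48.
Offset 10: leading byte 0xD7 = 11010111 → 2-byte char #5 = D7 9D.
Offset 12: leading byte 0xF1 = 11110001 → 4-byte char #6 = F1 BE 97 B0.
Offset 16: leading byte 0xF0 = 11110000 → 4-byte char #7 = F0 9F 98 B7.
Leading byte 0xF0 = 11110000 matches 11110xxx → 4-byte sequence.
Byte 1: 0xF0 = 11110000, payload 000 (3 bits).
Byte 2: 0x9F = 10011111 (10xxxxxx ✓), payload 011111.
Byte 3: 0x98 = 10011000 (10xxxxxx ✓), payload 011000.
Byte 4: 0xB7 = 10110111 (10xxxxxx ✓), payload 110111.
Concatenate: 000011111011000110111 = 0x1F637 (21 bits → U+1F637).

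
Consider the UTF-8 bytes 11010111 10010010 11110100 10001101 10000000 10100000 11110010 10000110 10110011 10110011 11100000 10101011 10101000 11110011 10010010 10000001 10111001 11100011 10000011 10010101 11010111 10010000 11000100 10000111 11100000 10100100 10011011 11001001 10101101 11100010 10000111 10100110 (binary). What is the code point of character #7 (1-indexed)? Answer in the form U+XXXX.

Offset 0: leading byte 0xD7 = 11010111 → 2-byte char #1 = D7 92.
Offset 2: leading byte 0xF4 = 11110100 → 4-byte char #2 = F4 8D 80 A0.
Offset 6: leading byte 0xF2 = 11110010 → 4-byte char #3 = F2 86 B3 B3.
Offset 10: leading byte 0xE0 = 11100000 → 3-byte char #4 = E0 AB A8.
Offset 13: leading byte 0xF3 = 11110011 → 4-byte char #5 = F3 92 81 B9.
Offset 17: leading byte 0xE3 = 11100011 → 3-byte char #6 = E3 83 95.
Offset 20: leading byte 0xD7 = 11010111 → 2-byte char #7 = D7 90.
Leading byte 0xD7 = 11010111 matches 110xxxxx → 2-byte sequence.
Byte 1: 0xD7 = 11010111, payload 10111 (5 bits).
Byte 2: 0x90 = 10010000 (10xxxxxx ✓), payload 010000.
Concatenate: 10111010000 = 0x5D0 (11 bits → U+05D0).

U+05D0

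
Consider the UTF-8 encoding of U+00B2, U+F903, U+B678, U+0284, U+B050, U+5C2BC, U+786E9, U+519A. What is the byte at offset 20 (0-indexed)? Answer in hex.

0xA9

U+00B2 → 2-byte form C2 B2 at offsets 0–1.
U+F903 → 3-byte form EF A4 83 at offsets 2–4.
U+B678 → 3-byte form EB 99 B8 at offsets 5–7.
U+0284 → 2-byte form CA 84 at offsets 8–9.
U+B050 → 3-byte form EB 81 90 at offsets 10–12.
U+5C2BC → 4-byte form F1 9C 8A BC at offsets 13–16.
U+786E9 → 4-byte form F1 B8 9B A9 at offsets 17–20.
Offset 20 falls in char 7's range; it's byte 4 of F1 B8 9B A9 = 0xA9.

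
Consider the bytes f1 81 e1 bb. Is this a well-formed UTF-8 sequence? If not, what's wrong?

Leading byte 0xF1 = 11110001 → 4-byte form.
Byte 3 is 0xE1 = 11100001, which is not 10xxxxxx — expected a continuation byte.

invalid (non-continuation byte where continuation expected)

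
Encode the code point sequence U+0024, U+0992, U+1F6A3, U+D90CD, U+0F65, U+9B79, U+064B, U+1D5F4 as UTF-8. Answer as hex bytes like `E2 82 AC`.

24 E0 A6 92 F0 9F 9A A3 F3 99 83 8D E0 BD A5 E9 AD B9 D9 8B F0 9D 97 B4

U+0024: 1-byte form → 24.
U+0992: 3-byte form → E0 A6 92.
U+1F6A3: 4-byte form → F0 9F 9A A3.
U+D90CD: 4-byte form → F3 99 83 8D.
U+0F65: 3-byte form → E0 BD A5.
U+9B79: 3-byte form → E9 AD B9.
U+064B: 2-byte form → D9 8B.
U+1D5F4: 4-byte form → F0 9D 97 B4.
Concatenated (24 bytes): 24 E0 A6 92 F0 9F 9A A3 F3 99 83 8D E0 BD A5 E9 AD B9 D9 8B F0 9D 97 B4.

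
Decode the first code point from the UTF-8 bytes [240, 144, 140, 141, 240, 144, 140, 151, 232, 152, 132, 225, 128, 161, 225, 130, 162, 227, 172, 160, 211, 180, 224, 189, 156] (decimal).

Offset 0: leading byte 0xF0 = 11110000 → 4-byte char #1 = F0 90 8C 8D.
Leading byte 0xF0 = 11110000 matches 11110xxx → 4-byte sequence.
Byte 1: 0xF0 = 11110000, payload 000 (3 bits).
Byte 2: 0x90 = 10010000 (10xxxxxx ✓), payload 010000.
Byte 3: 0x8C = 10001100 (10xxxxxx ✓), payload 001100.
Byte 4: 0x8D = 10001101 (10xxxxxx ✓), payload 001101.
Concatenate: 000010000001100001101 = 0x1030D (21 bits → U+1030D).

U+1030D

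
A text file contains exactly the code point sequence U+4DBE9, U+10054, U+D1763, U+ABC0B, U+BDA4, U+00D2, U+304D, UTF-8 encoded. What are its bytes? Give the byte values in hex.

U+4DBE9: 4-byte form → F1 8D AF A9.
U+10054: 4-byte form → F0 90 81 94.
U+D1763: 4-byte form → F3 91 9D A3.
U+ABC0B: 4-byte form → F2 AB B0 8B.
U+BDA4: 3-byte form → EB B6 A4.
U+00D2: 2-byte form → C3 92.
U+304D: 3-byte form → E3 81 8D.
Concatenated (24 bytes): F1 8D AF A9 F0 90 81 94 F3 91 9D A3 F2 AB B0 8B EB B6 A4 C3 92 E3 81 8D.

F1 8D AF A9 F0 90 81 94 F3 91 9D A3 F2 AB B0 8B EB B6 A4 C3 92 E3 81 8D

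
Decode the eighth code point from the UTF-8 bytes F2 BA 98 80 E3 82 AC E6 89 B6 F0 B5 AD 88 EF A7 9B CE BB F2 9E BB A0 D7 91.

Offset 0: leading byte 0xF2 = 11110010 → 4-byte char #1 = F2 BA 98 80.
Offset 4: leading byte 0xE3 = 11100011 → 3-byte char #2 = E3 82 AC.
Offset 7: leading byte 0xE6 = 11100110 → 3-byte char #3 = E6 89 B6.
Offset 10: leading byte 0xF0 = 11110000 → 4-byte char #4 = F0 B5 AD 88.
Offset 14: leading byte 0xEF = 11101111 → 3-byte char #5 = EF A7 9B.
Offset 17: leading byte 0xCE = 11001110 → 2-byte char #6 = CE BB.
Offset 19: leading byte 0xF2 = 11110010 → 4-byte char #7 = F2 9E BB A0.
Offset 23: leading byte 0xD7 = 11010111 → 2-byte char #8 = D7 91.
Leading byte 0xD7 = 11010111 matches 110xxxxx → 2-byte sequence.
Byte 1: 0xD7 = 11010111, payload 10111 (5 bits).
Byte 2: 0x91 = 10010001 (10xxxxxx ✓), payload 010001.
Concatenate: 10111010001 = 0x5D1 (11 bits → U+05D1).

U+05D1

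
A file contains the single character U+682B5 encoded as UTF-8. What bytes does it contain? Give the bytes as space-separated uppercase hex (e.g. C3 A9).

U+682B5 = 0x682B5 = 426677 decimal. In range U+10000–U+10FFFF → 4-byte form: 11110xxx 10xxxxxx 10xxxxxx 10xxxxxx.
Binary (21 bits): 001101000001010110101.
Split 3+6+6+6: 001 | 101000 | 001010 | 110101.
Byte 1: 11110001 = 0xF1.
Byte 2: 10101000 = 0xA8.
Byte 3: 10001010 = 0x8A.
Byte 4: 10110101 = 0xB5.

F1 A8 8A B5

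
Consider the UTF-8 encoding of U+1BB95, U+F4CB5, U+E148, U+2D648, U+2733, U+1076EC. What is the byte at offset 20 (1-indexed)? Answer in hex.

1-indexed offset 20 is 0-indexed offset 19.
U+1BB95 → 4-byte form F0 9B AE 95 at offsets 0–3.
U+F4CB5 → 4-byte form F3 B4 B2 B5 at offsets 4–7.
U+E148 → 3-byte form EE 85 88 at offsets 8–10.
U+2D648 → 4-byte form F0 AD 99 88 at offsets 11–14.
U+2733 → 3-byte form E2 9C B3 at offsets 15–17.
U+1076EC → 4-byte form F4 87 9B AC at offsets 18–21.
Offset 19 falls in char 6's range; it's byte 2 of F4 87 9B AC = 0x87.

0x87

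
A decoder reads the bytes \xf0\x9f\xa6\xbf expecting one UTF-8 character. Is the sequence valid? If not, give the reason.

valid

Leading byte 0xF0 = 11110000 → 4-byte form.
Continuation bytes 0x9F=10011111, 0xA6=10100110, 0xBF=10111111 all match 10xxxxxx.
Decoded value 0x1F9BF is ≥ 0x10000 (shortest form) and not a surrogate.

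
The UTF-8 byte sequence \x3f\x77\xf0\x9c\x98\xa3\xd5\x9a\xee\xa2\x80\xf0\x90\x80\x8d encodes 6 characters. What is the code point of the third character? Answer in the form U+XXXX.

U+1C623

Offset 0: leading byte 0x3F = 00111111 → 1-byte char #1 = 3F.
Offset 1: leading byte 0x77 = 01110111 → 1-byte char #2 = 77.
Offset 2: leading byte 0xF0 = 11110000 → 4-byte char #3 = F0 9C 98 A3.
Leading byte 0xF0 = 11110000 matches 11110xxx → 4-byte sequence.
Byte 1: 0xF0 = 11110000, payload 000 (3 bits).
Byte 2: 0x9C = 10011100 (10xxxxxx ✓), payload 011100.
Byte 3: 0x98 = 10011000 (10xxxxxx ✓), payload 011000.
Byte 4: 0xA3 = 10100011 (10xxxxxx ✓), payload 100011.
Concatenate: 000011100011000100011 = 0x1C623 (21 bits → U+1C623).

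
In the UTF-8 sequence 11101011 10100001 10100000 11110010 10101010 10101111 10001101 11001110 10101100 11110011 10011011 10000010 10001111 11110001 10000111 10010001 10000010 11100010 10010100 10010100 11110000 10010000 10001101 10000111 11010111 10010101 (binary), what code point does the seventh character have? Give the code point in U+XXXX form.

Offset 0: leading byte 0xEB = 11101011 → 3-byte char #1 = EB A1 A0.
Offset 3: leading byte 0xF2 = 11110010 → 4-byte char #2 = F2 AA AF 8D.
Offset 7: leading byte 0xCE = 11001110 → 2-byte char #3 = CE AC.
Offset 9: leading byte 0xF3 = 11110011 → 4-byte char #4 = F3 9B 82 8F.
Offset 13: leading byte 0xF1 = 11110001 → 4-byte char #5 = F1 87 91 82.
Offset 17: leading byte 0xE2 = 11100010 → 3-byte char #6 = E2 94 94.
Offset 20: leading byte 0xF0 = 11110000 → 4-byte char #7 = F0 90 8D 87.
Leading byte 0xF0 = 11110000 matches 11110xxx → 4-byte sequence.
Byte 1: 0xF0 = 11110000, payload 000 (3 bits).
Byte 2: 0x90 = 10010000 (10xxxxxx ✓), payload 010000.
Byte 3: 0x8D = 10001101 (10xxxxxx ✓), payload 001101.
Byte 4: 0x87 = 10000111 (10xxxxxx ✓), payload 000111.
Concatenate: 000010000001101000111 = 0x10347 (21 bits → U+10347).

U+10347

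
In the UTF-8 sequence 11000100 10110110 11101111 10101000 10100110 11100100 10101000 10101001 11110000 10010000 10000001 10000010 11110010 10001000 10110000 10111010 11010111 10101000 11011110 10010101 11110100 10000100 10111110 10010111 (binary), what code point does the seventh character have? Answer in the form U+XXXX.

U+0795

Offset 0: leading byte 0xC4 = 11000100 → 2-byte char #1 = C4 B6.
Offset 2: leading byte 0xEF = 11101111 → 3-byte char #2 = EF A8 A6.
Offset 5: leading byte 0xE4 = 11100100 → 3-byte char #3 = E4 A8 A9.
Offset 8: leading byte 0xF0 = 11110000 → 4-byte char #4 = F0 90 81 82.
Offset 12: leading byte 0xF2 = 11110010 → 4-byte char #5 = F2 88 B0 BA.
Offset 16: leading byte 0xD7 = 11010111 → 2-byte char #6 = D7 A8.
Offset 18: leading byte 0xDE = 11011110 → 2-byte char #7 = DE 95.
Leading byte 0xDE = 11011110 matches 110xxxxx → 2-byte sequence.
Byte 1: 0xDE = 11011110, payload 11110 (5 bits).
Byte 2: 0x95 = 10010101 (10xxxxxx ✓), payload 010101.
Concatenate: 11110010101 = 0x795 (11 bits → U+0795).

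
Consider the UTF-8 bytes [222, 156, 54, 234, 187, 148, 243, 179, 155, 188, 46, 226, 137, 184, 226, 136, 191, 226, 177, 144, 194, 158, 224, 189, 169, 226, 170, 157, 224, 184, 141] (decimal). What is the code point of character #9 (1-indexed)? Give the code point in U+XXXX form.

Offset 0: leading byte 0xDE = 11011110 → 2-byte char #1 = DE 9C.
Offset 2: leading byte 0x36 = 00110110 → 1-byte char #2 = 36.
Offset 3: leading byte 0xEA = 11101010 → 3-byte char #3 = EA BB 94.
Offset 6: leading byte 0xF3 = 11110011 → 4-byte char #4 = F3 B3 9B BC.
Offset 10: leading byte 0x2E = 00101110 → 1-byte char #5 = 2E.
Offset 11: leading byte 0xE2 = 11100010 → 3-byte char #6 = E2 89 B8.
Offset 14: leading byte 0xE2 = 11100010 → 3-byte char #7 = E2 88 BF.
Offset 17: leading byte 0xE2 = 11100010 → 3-byte char #8 = E2 B1 90.
Offset 20: leading byte 0xC2 = 11000010 → 2-byte char #9 = C2 9E.
Leading byte 0xC2 = 11000010 matches 110xxxxx → 2-byte sequence.
Byte 1: 0xC2 = 11000010, payload 00010 (5 bits).
Byte 2: 0x9E = 10011110 (10xxxxxx ✓), payload 011110.
Concatenate: 00010011110 = 0x9E (11 bits → U+009E).

U+009E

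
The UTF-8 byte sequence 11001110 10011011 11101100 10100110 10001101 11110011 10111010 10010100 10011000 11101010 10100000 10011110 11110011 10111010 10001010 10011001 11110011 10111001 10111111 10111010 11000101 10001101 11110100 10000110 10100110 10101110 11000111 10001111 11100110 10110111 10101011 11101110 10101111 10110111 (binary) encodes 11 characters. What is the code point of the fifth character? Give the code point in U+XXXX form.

U+FA299

Offset 0: leading byte 0xCE = 11001110 → 2-byte char #1 = CE 9B.
Offset 2: leading byte 0xEC = 11101100 → 3-byte char #2 = EC A6 8D.
Offset 5: leading byte 0xF3 = 11110011 → 4-byte char #3 = F3 BA 94 98.
Offset 9: leading byte 0xEA = 11101010 → 3-byte char #4 = EA A0 9E.
Offset 12: leading byte 0xF3 = 11110011 → 4-byte char #5 = F3 BA 8A 99.
Leading byte 0xF3 = 11110011 matches 11110xxx → 4-byte sequence.
Byte 1: 0xF3 = 11110011, payload 011 (3 bits).
Byte 2: 0xBA = 10111010 (10xxxxxx ✓), payload 111010.
Byte 3: 0x8A = 10001010 (10xxxxxx ✓), payload 001010.
Byte 4: 0x99 = 10011001 (10xxxxxx ✓), payload 011001.
Concatenate: 011111010001010011001 = 0xFA299 (21 bits → U+FA299).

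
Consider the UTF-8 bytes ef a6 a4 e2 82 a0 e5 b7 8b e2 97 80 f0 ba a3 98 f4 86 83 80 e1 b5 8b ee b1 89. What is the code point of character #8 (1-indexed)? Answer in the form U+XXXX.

Offset 0: leading byte 0xEF = 11101111 → 3-byte char #1 = EF A6 A4.
Offset 3: leading byte 0xE2 = 11100010 → 3-byte char #2 = E2 82 A0.
Offset 6: leading byte 0xE5 = 11100101 → 3-byte char #3 = E5 B7 8B.
Offset 9: leading byte 0xE2 = 11100010 → 3-byte char #4 = E2 97 80.
Offset 12: leading byte 0xF0 = 11110000 → 4-byte char #5 = F0 BA A3 98.
Offset 16: leading byte 0xF4 = 11110100 → 4-byte char #6 = F4 86 83 80.
Offset 20: leading byte 0xE1 = 11100001 → 3-byte char #7 = E1 B5 8B.
Offset 23: leading byte 0xEE = 11101110 → 3-byte char #8 = EE B1 89.
Leading byte 0xEE = 11101110 matches 1110xxxx → 3-byte sequence.
Byte 1: 0xEE = 11101110, payload 1110 (4 bits).
Byte 2: 0xB1 = 10110001 (10xxxxxx ✓), payload 110001.
Byte 3: 0x89 = 10001001 (10xxxxxx ✓), payload 001001.
Concatenate: 1110110001001001 = 0xEC49 (16 bits → U+EC49).

U+EC49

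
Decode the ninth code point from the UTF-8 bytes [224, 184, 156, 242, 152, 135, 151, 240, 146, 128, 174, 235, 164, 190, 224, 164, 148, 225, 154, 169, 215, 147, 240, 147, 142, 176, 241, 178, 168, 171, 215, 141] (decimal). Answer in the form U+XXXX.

U+72A2B

Offset 0: leading byte 0xE0 = 11100000 → 3-byte char #1 = E0 B8 9C.
Offset 3: leading byte 0xF2 = 11110010 → 4-byte char #2 = F2 98 87 97.
Offset 7: leading byte 0xF0 = 11110000 → 4-byte char #3 = F0 92 80 AE.
Offset 11: leading byte 0xEB = 11101011 → 3-byte char #4 = EB A4 BE.
Offset 14: leading byte 0xE0 = 11100000 → 3-byte char #5 = E0 A4 94.
Offset 17: leading byte 0xE1 = 11100001 → 3-byte char #6 = E1 9A A9.
Offset 20: leading byte 0xD7 = 11010111 → 2-byte char #7 = D7 93.
Offset 22: leading byte 0xF0 = 11110000 → 4-byte char #8 = F0 93 8E B0.
Offset 26: leading byte 0xF1 = 11110001 → 4-byte char #9 = F1 B2 A8 AB.
Leading byte 0xF1 = 11110001 matches 11110xxx → 4-byte sequence.
Byte 1: 0xF1 = 11110001, payload 001 (3 bits).
Byte 2: 0xB2 = 10110010 (10xxxxxx ✓), payload 110010.
Byte 3: 0xA8 = 10101000 (10xxxxxx ✓), payload 101000.
Byte 4: 0xAB = 10101011 (10xxxxxx ✓), payload 101011.
Concatenate: 001110010101000101011 = 0x72A2B (21 bits → U+72A2B).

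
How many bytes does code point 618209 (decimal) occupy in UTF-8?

4

U+96EE1 = 0x96EE1. UTF-8 uses 1 byte below 0x80, 2 below 0x800, 3 below 0x10000, 4 up to 0x10FFFF. 0x96EE1 is in U+10000–U+10FFFF → 4 bytes.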